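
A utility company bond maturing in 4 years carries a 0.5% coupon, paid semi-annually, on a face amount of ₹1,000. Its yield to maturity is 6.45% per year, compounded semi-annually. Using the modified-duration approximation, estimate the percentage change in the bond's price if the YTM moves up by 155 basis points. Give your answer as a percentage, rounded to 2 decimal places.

-5.95%

Periodic yield y = 0.03225. Modified duration first:
  t   CF        PV=CF/(1+0.03225)^t    t·PV
  1         2.50         2.4219         2.4219
  2         2.50         2.3462         4.6925
  3         2.50         2.2729         6.8188
  4         2.50         2.2019         8.8077
  5         2.50         2.1331        10.6656
  6         2.50         2.0665        12.3989
  7         2.50         2.0019        14.0134
  8     1,002.50       777.6877     6,221.5019
  Σ                    793.1322     6,281.3205
P = 793.1322; D_Mac = 7.91964 half-year periods = 3.95982 yrs; D_mod = 3.95982/(1+0.03225) = 3.83610 yrs.
ΔP/P ≈ -D_mod · Δy = -3.83610 × (+0.0155) = -0.059460 = -5.9460%.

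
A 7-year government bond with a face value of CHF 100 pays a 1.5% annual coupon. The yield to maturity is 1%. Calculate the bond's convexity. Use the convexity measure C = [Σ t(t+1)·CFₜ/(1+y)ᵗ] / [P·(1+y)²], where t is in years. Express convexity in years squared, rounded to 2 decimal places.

With y = 0.01:
  t   CF        PV=CF/(1+0.01)^t    t·PV        t(t+1)·PV
  1         1.50         1.4851         1.4851           2.9703
  2         1.50         1.4704         2.9409           8.8227
  3         1.50         1.4559         4.3677          17.4706
  4         1.50         1.4415         5.7659          28.8294
  5         1.50         1.4272         7.1360          42.8160
  6         1.50         1.4131         8.4784          59.3488
  7       101.50        94.6709       662.6962       5,301.5694
  Σ                    103.3641       692.8702       5,461.8272
P = 103.3641.
Convexity = Σ t(t+1)·PV / [P·(1+y)²] = 5,461.8272 / (103.3641 × 1.020100) = 51.79949.

51.80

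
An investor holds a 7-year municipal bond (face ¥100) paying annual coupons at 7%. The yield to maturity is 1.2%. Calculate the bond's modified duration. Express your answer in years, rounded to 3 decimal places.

Periodic yield y = 0.012. First find Macaulay duration:
  t   CF        PV=CF/(1+0.012)^t    t·PV
  1         7.00         6.9170         6.9170
  2         7.00         6.8350        13.6700
  3         7.00         6.7539        20.2618
  4         7.00         6.6738        26.6954
  5         7.00         6.5947        32.9735
  6         7.00         6.5165        39.0991
  7       107.00        98.4283       688.9984
  Σ                    138.7193       828.6151
P = 138.7193; Macaulay duration = 828.6151 / 138.7193 = 5.97332 years.
Modified duration = D_Mac / (1 + y) = 5.97332 / 1.012 = 5.90249 years.

5.902 years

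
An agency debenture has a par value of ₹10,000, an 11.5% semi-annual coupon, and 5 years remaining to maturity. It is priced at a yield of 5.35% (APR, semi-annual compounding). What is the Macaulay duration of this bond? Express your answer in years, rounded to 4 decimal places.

Periodic yield y = 0.02675. Discount each cash flow and weight by its period:
  t   CF        PV=CF/(1+0.02675)^t    t·PV
  1       575.00       560.0195       560.0195
  2       575.00       545.4292     1,090.8585
  3       575.00       531.2191     1,593.6574
  4       575.00       517.3792     2,069.5170
  5       575.00       503.8999     2,519.4996
  6       575.00       490.7718     2,944.6306
  7       575.00       477.9857     3,345.8996
  8       575.00       465.5327     3,724.2613
  9       575.00       453.4041     4,080.6369
  10   10,575.00     8,121.4441    81,214.4413
  Σ                 12,667.0853   103,143.4216
Price P = Σ PV = 12,667.0853.
Macaulay duration = Σ(t·PV) / P = 103,143.4216 / 12,667.0853 = 8.14263 half-year periods.
In years: 8.14263 / 2 = 4.07132 years.

4.0713 years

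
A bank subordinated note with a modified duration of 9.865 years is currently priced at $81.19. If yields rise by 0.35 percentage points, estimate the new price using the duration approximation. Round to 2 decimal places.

Duration approximation: ΔP/P ≈ -D_mod · Δy = -9.865 × (+0.0035) = -0.0345275.
New price ≈ 81.19 × (1 - 0.0345275) = 78.386712275.

$78.39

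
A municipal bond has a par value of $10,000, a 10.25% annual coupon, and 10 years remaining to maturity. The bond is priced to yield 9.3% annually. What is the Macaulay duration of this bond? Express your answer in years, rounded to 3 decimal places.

Periodic yield y = 0.093. Discount each cash flow and weight by its year:
  t   CF        PV=CF/(1+0.093)^t    t·PV
  1     1,025.00       937.7859       937.7859
  2     1,025.00       857.9926     1,715.9852
  3     1,025.00       784.9887     2,354.9660
  4     1,025.00       718.1964     2,872.7856
  5     1,025.00       657.0873     3,285.4364
  6     1,025.00       601.1777     3,607.0665
  7     1,025.00       550.0254     3,850.1777
  8     1,025.00       503.2254     4,025.8033
  9     1,025.00       460.4075     4,143.6677
  10   11,025.00     4,530.8218    45,308.2177
  Σ                 10,601.7087    72,101.8919
Price P = Σ PV = 10,601.7087.
Macaulay duration = Σ(t·PV) / P = 72,101.8919 / 10,601.7087 = 6.80097 years.

6.801 years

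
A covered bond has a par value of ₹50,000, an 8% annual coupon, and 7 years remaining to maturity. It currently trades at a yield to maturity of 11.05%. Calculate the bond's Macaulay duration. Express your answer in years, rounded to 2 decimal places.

Periodic yield y = 0.1105. Discount each cash flow and weight by its year:
  t   CF        PV=CF/(1+0.1105)^t    t·PV
  1     4,000.00     3,601.9811     3,601.9811
  2     4,000.00     3,243.5669     6,487.1339
  3     4,000.00     2,920.8167     8,762.4501
  4     4,000.00     2,630.1816    10,520.7265
  5     4,000.00     2,368.4661    11,842.3306
  6     4,000.00     2,132.7925    12,796.7553
  7    54,000.00    25,927.6897   181,493.8276
  Σ                 42,825.4947   235,505.2050
Price P = Σ PV = 42,825.4947.
Macaulay duration = Σ(t·PV) / P = 235,505.2050 / 42,825.4947 = 5.49918 years.

5.50 years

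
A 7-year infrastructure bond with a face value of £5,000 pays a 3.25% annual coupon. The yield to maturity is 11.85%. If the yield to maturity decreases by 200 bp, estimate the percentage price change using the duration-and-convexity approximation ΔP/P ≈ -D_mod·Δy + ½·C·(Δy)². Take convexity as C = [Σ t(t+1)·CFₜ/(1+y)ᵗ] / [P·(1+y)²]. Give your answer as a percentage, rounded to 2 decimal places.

+11.76%

With y = 0.1185:
  t   CF        PV=CF/(1+0.1185)^t    t·PV        t(t+1)·PV
  1       162.50       145.2839       145.2839         290.5677
  2       162.50       129.8917       259.7834         779.3502
  3       162.50       116.1303       348.3908       1,393.5631
  4       162.50       103.8268       415.3071       2,076.5357
  5       162.50        92.8268       464.1340       2,784.8043
  6       162.50        82.9922       497.9534       3,485.6737
  7     5,162.50     2,357.2636    16,500.8450     132,006.7603
  Σ                  3,028.2152    18,631.6976     142,817.2550
P = 3,028.2152; D_Mac = 6.15270 yrs; D_mod = 5.50085 yrs; C = 37.69832.
Duration effect: -5.50085 × (-0.02) = +0.110017
Convexity effect: 0.5 × 37.69832 × (-0.02)² = +0.0075397
ΔP/P ≈ +0.110017 + 0.0075397 = +0.117557 = +11.7557%.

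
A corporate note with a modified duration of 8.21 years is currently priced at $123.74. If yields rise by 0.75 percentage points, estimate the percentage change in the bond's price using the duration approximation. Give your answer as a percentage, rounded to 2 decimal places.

Duration approximation: ΔP/P ≈ -D_mod · Δy = -8.21 × (+0.0075) = -0.061575.
As a percentage: -6.1575%.

-6.16%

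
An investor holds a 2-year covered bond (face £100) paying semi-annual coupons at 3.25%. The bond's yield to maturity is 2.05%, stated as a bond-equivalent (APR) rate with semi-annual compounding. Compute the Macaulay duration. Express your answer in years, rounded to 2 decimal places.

Periodic yield y = 0.01025. Discount each cash flow and weight by its period:
  t   CF        PV=CF/(1+0.01025)^t    t·PV
  1        1.625         1.6085         1.6085
  2        1.625         1.5922         3.1844
  3        1.625         1.5760         4.7281
  4      101.625        97.5630       390.2520
  Σ                    102.3397       399.7730
Price P = Σ PV = 102.3397.
Macaulay duration = Σ(t·PV) / P = 399.7730 / 102.3397 = 3.90633 half-year periods.
In years: 3.90633 / 2 = 1.95317 years.

1.95 years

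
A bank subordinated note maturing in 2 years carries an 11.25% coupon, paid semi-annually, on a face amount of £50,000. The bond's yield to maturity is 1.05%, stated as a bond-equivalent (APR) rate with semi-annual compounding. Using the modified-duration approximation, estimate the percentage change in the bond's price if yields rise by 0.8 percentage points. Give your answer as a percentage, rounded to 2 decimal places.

Periodic yield y = 0.00525. Modified duration first:
  t   CF        PV=CF/(1+0.00525)^t    t·PV
  1     2,812.50     2,797.8115     2,797.8115
  2     2,812.50     2,783.1997     5,566.3994
  3     2,812.50     2,768.6642     8,305.9926
  4    52,812.50    51,717.8425   206,871.3700
  Σ                 60,067.5179   223,541.5735
P = 60,067.5179; D_Mac = 3.72151 half-year periods = 1.86075 yrs; D_mod = 1.86075/(1+0.00525) = 1.85103 yrs.
ΔP/P ≈ -D_mod · Δy = -1.85103 × (+0.008) = -0.014808 = -1.4808%.

-1.48%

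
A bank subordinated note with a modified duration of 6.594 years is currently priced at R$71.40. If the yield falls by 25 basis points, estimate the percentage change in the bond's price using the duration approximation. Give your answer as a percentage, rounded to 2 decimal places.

Duration approximation: ΔP/P ≈ -D_mod · Δy = -6.594 × (-0.0025) = +0.016485.
As a percentage: +1.6485%.

+1.65%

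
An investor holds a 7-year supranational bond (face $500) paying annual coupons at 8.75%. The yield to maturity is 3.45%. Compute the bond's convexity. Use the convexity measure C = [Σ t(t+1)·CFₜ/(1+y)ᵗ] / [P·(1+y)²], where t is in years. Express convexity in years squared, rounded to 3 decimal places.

With y = 0.0345:
  t   CF        PV=CF/(1+0.0345)^t    t·PV        t(t+1)·PV
  1        43.75        42.2910        42.2910          84.5819
  2        43.75        40.8806        81.7612         245.2835
  3        43.75        39.5172       118.5517         474.2068
  4        43.75        38.1994       152.7974         763.9872
  5        43.75        36.9254       184.6272       1,107.7630
  6        43.75        35.6940       214.1639       1,499.1475
  7       543.75       428.8306     3,001.8145      24,014.5157
  Σ                    662.3382     3,796.0068      28,189.4856
P = 662.3382.
Convexity = Σ t(t+1)·PV / [P·(1+y)²] = 28,189.4856 / (662.3382 × 1.070190) = 39.76915.

39.769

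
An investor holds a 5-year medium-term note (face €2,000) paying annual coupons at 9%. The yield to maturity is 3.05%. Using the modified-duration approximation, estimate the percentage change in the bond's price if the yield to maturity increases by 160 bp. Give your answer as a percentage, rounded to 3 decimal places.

Periodic yield y = 0.0305. Modified duration first:
  t   CF        PV=CF/(1+0.0305)^t    t·PV
  1       180.00       174.6725       174.6725
  2       180.00       169.5027       339.0053
  3       180.00       164.4858       493.4575
  4       180.00       159.6175       638.4700
  5     2,180.00     1,875.9295     9,379.6475
  Σ                  2,544.2080    11,025.2528
P = 2,544.2080; D_Mac = 4.33347 yrs; D_mod = 4.33347/(1+0.0305) = 4.20521 yrs.
ΔP/P ≈ -D_mod · Δy = -4.20521 × (+0.016) = -0.067283 = -6.7283%.

-6.728%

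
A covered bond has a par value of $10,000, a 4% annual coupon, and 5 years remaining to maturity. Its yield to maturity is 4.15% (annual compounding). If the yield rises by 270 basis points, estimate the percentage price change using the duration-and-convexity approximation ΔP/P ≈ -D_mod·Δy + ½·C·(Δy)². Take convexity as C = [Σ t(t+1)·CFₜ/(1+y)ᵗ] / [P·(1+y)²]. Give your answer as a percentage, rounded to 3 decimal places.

With y = 0.0415:
  t   CF        PV=CF/(1+0.0415)^t    t·PV        t(t+1)·PV
  1       400.00       384.0614       384.0614         768.1229
  2       400.00       368.7580       737.5160       2,212.5480
  3       400.00       354.0643     1,062.1930       4,248.7719
  4       400.00       339.9561     1,359.8246       6,799.1229
  5    10,400.00     8,486.6632    42,433.3161     254,599.8964
  Σ                  9,933.5031    45,976.9110     268,628.4620
P = 9,933.5031; D_Mac = 4.62847 yrs; D_mod = 4.44404 yrs; C = 24.93050.
Duration effect: -4.44404 × (+0.027) = -0.119989
Convexity effect: 0.5 × 24.93050 × (0.027)² = +0.0090872
ΔP/P ≈ -0.119989 + 0.0090872 = -0.110902 = -11.0902%.

-11.090%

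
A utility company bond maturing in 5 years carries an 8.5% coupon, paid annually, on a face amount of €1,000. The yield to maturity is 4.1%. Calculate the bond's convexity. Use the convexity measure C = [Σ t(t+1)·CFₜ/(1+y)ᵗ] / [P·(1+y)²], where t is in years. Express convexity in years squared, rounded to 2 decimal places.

With y = 0.041:
  t   CF        PV=CF/(1+0.041)^t    t·PV        t(t+1)·PV
  1        85.00        81.6523        81.6523         163.3045
  2        85.00        78.4364       156.8727         470.6182
  3        85.00        75.3471       226.0414         904.1656
  4        85.00        72.3796       289.5183       1,447.5914
  5     1,085.00       887.5158     4,437.5790      26,625.4738
  Σ                  1,195.3311     5,191.6637      29,611.1536
P = 1,195.3311.
Convexity = Σ t(t+1)·PV / [P·(1+y)²] = 29,611.1536 / (1,195.3311 × 1.083681) = 22.85944.

22.86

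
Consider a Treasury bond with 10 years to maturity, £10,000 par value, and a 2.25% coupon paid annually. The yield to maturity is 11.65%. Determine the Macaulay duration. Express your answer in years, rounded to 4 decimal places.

Periodic yield y = 0.1165. Discount each cash flow and weight by its year:
  t   CF        PV=CF/(1+0.1165)^t    t·PV
  1       225.00       201.5226       201.5226
  2       225.00       180.4950       360.9899
  3       225.00       161.6614       484.9842
  4       225.00       144.7930       579.1721
  5       225.00       129.6847       648.4237
  6       225.00       116.1529       696.9176
  7       225.00       104.0331       728.2315
  8       225.00        93.1779       745.4228
  9       225.00        83.4553       751.0978
  10   10,225.00     3,396.8474    33,968.4744
  Σ                  4,611.8233    39,165.2366
Price P = Σ PV = 4,611.8233.
Macaulay duration = Σ(t·PV) / P = 39,165.2366 / 4,611.8233 = 8.49235 years.

8.4924 years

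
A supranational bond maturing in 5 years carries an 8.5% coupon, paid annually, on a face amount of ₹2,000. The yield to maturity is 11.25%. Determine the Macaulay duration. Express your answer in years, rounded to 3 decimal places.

4.232 years

Periodic yield y = 0.1125. Discount each cash flow and weight by its year:
  t   CF        PV=CF/(1+0.1125)^t    t·PV
  1       170.00       152.8090       152.8090
  2       170.00       137.3564       274.7128
  3       170.00       123.4664       370.3993
  4       170.00       110.9811       443.9242
  5     2,170.00     1,273.3847     6,366.9236
  Σ                  1,797.9976     7,608.7689
Price P = Σ PV = 1,797.9976.
Macaulay duration = Σ(t·PV) / P = 7,608.7689 / 1,797.9976 = 4.23180 years.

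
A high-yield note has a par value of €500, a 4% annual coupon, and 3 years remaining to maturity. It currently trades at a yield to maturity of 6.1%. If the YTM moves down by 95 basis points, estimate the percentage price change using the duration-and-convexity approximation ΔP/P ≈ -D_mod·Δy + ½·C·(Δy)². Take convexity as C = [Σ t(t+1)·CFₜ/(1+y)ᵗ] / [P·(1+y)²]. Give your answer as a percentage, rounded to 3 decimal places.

+2.627%

With y = 0.061:
  t   CF        PV=CF/(1+0.061)^t    t·PV        t(t+1)·PV
  1        20.00        18.8501        18.8501          37.7003
  2        20.00        17.7664        35.5328         106.5983
  3       520.00       435.3687     1,306.1061       5,224.4243
  Σ                    471.9852     1,360.4890       5,368.7229
P = 471.9852; D_Mac = 2.88248 yrs; D_mod = 2.71676 yrs; C = 10.10443.
Duration effect: -2.71676 × (-0.0095) = +0.025809
Convexity effect: 0.5 × 10.10443 × (-0.0095)² = +0.0004560
ΔP/P ≈ +0.025809 + 0.0004560 = +0.026265 = +2.6265%.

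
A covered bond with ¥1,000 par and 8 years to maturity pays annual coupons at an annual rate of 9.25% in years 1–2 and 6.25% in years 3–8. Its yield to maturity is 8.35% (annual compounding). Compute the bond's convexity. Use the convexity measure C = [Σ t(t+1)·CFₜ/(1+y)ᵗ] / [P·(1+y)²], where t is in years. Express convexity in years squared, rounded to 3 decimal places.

With y = 0.0835:
  t   CF        PV=CF/(1+0.0835)^t    t·PV        t(t+1)·PV
  1        92.50        85.3715        85.3715         170.7430
  2        92.50        78.7923       157.5846         472.7539
  3        62.50        49.1353       147.4058         589.6231
  4        62.50        45.3486       181.3946         906.9730
  5        62.50        41.8539       209.2693       1,255.6156
  6        62.50        38.6284       231.7703       1,622.3921
  7        62.50        35.6515       249.5604       1,996.4831
  8     1,062.50       559.3680     4,474.9440      40,274.4956
  Σ                    934.1494     5,737.3004      47,289.0793
P = 934.1494.
Convexity = Σ t(t+1)·PV / [P·(1+y)²] = 47,289.0793 / (934.1494 × 1.173972) = 43.12079.

43.121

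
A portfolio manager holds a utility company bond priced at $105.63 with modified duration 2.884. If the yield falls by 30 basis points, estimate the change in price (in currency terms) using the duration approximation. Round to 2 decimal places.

+$0.91

Duration approximation: ΔP/P ≈ -D_mod · Δy = -2.884 × (-0.003) = +0.008652.
ΔP ≈ 105.63 × (+0.008652) = +0.91391076.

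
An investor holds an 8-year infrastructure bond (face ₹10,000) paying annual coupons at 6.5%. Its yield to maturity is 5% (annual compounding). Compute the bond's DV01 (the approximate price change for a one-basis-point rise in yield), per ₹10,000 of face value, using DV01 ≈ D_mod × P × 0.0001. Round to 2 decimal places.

Periodic yield y = 0.05.
  t   CF        PV=CF/(1+0.05)^t    t·PV
  1       650.00       619.0476       619.0476
  2       650.00       589.5692     1,179.1383
  3       650.00       561.4944     1,684.4833
  4       650.00       534.7566     2,139.0264
  5       650.00       509.2920     2,546.4600
  6       650.00       485.0400     2,910.2400
  7       650.00       461.9429     3,233.6001
  8    10,650.00     7,208.3392    57,666.7136
  Σ                 10,969.4819    71,978.7095
P = 10,969.4819; D_Mac = 6.56172 yrs; D_mod = 6.24926 yrs.
DV01 ≈ 6.24926 × 10,969.4819 × 0.0001 = 6.855115.

₹6.86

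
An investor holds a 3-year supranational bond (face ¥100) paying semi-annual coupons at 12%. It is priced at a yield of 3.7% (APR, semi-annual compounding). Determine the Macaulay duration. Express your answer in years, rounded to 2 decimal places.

Periodic yield y = 0.0185. Discount each cash flow and weight by its period:
  t   CF        PV=CF/(1+0.0185)^t    t·PV
  1         6.00         5.8910         5.8910
  2         6.00         5.7840        11.5680
  3         6.00         5.6790        17.0369
  4         6.00         5.5758        22.3032
  5         6.00         5.4745        27.3726
  6       106.00        94.9598       569.7586
  Σ                    123.3641       653.9303
Price P = Σ PV = 123.3641.
Macaulay duration = Σ(t·PV) / P = 653.9303 / 123.3641 = 5.30082 half-year periods.
In years: 5.30082 / 2 = 2.65041 years.

2.65 years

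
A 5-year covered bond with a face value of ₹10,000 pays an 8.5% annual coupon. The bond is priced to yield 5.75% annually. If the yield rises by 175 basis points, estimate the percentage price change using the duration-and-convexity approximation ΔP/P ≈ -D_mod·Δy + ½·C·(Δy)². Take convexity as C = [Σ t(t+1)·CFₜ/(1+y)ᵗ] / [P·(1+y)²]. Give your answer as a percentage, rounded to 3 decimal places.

-6.809%

With y = 0.0575:
  t   CF        PV=CF/(1+0.0575)^t    t·PV        t(t+1)·PV
  1       850.00       803.7825       803.7825       1,607.5650
  2       850.00       760.0780     1,520.1560       4,560.4681
  3       850.00       718.7499     2,156.2497       8,624.9988
  4       850.00       679.6689     2,718.6757      13,593.3787
  5    10,850.00     8,204.0417    41,020.2084     246,121.2503
  Σ                 11,166.3210    48,219.0724     274,507.6610
P = 11,166.3210; D_Mac = 4.31826 yrs; D_mod = 4.08346 yrs; C = 21.98283.
Duration effect: -4.08346 × (+0.0175) = -0.071461
Convexity effect: 0.5 × 21.98283 × (0.0175)² = +0.0033661
ΔP/P ≈ -0.071461 + 0.0033661 = -0.068094 = -6.8094%.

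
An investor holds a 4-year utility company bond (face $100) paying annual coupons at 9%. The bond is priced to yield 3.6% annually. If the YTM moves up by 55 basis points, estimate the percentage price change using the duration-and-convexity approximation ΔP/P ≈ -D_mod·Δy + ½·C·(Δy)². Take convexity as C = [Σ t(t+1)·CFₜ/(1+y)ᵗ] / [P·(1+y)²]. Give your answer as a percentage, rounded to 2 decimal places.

-1.87%

With y = 0.036:
  t   CF        PV=CF/(1+0.036)^t    t·PV        t(t+1)·PV
  1         9.00         8.6873         8.6873          17.3745
  2         9.00         8.3854        16.7708          50.3123
  3         9.00         8.0940        24.2820          97.1280
  4       109.00        94.6210       378.4840       1,892.4198
  Σ                    119.7876       428.2240       2,057.2346
P = 119.7876; D_Mac = 3.57486 yrs; D_mod = 3.45064 yrs; C = 16.00119.
Duration effect: -3.45064 × (+0.0055) = -0.018979
Convexity effect: 0.5 × 16.00119 × (0.0055)² = +0.0002420
ΔP/P ≈ -0.018979 + 0.0002420 = -0.018736 = -1.8736%.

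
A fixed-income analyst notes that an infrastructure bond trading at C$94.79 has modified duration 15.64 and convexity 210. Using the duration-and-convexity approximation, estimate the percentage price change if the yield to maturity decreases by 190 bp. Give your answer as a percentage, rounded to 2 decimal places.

Duration effect: -D_mod·Δy = -15.64 × (-0.019) = +0.297160
Convexity effect: ½·C·(Δy)² = 0.5 × 210 × (-0.019)² = +0.0379050
ΔP/P ≈ +0.297160 + 0.0379050 = +0.335065
= +33.5065%.

+33.51%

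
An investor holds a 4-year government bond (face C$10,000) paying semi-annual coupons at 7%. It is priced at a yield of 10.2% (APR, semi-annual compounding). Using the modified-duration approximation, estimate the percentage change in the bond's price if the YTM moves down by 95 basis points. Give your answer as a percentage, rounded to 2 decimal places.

Periodic yield y = 0.051. Modified duration first:
  t   CF        PV=CF/(1+0.051)^t    t·PV
  1       350.00       333.0162       333.0162
  2       350.00       316.8565       633.7130
  3       350.00       301.4810       904.4429
  4       350.00       286.8515     1,147.4061
  5       350.00       272.9320     1,364.6600
  6       350.00       259.6879     1,558.1275
  7       350.00       247.0865     1,729.6056
  8    10,350.00     6,952.1418    55,617.1344
  Σ                  8,970.0534    63,288.1057
P = 8,970.0534; D_Mac = 7.05549 half-year periods = 3.52774 yrs; D_mod = 3.52774/(1+0.051) = 3.35656 yrs.
ΔP/P ≈ -D_mod · Δy = -3.35656 × (-0.0095) = +0.031887 = +3.1887%.

+3.19%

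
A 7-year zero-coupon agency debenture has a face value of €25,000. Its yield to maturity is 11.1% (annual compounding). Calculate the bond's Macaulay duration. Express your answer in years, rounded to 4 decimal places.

7.0000 years

A zero-coupon bond has a single cash flow at maturity, so its Macaulay duration equals its maturity: 7 years.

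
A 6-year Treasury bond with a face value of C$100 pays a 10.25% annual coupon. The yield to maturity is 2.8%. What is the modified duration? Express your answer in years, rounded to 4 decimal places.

4.8388 years

Periodic yield y = 0.028. First find Macaulay duration:
  t   CF        PV=CF/(1+0.028)^t    t·PV
  1        10.25         9.9708         9.9708
  2        10.25         9.6992        19.3985
  3        10.25         9.4351        28.3052
  4        10.25         9.1781        36.7123
  5        10.25         8.9281        44.6404
  6       110.25        93.4157       560.4942
  Σ                    140.6270       699.5214
P = 140.6270; Macaulay duration = 699.5214 / 140.6270 = 4.97430 years.
Modified duration = D_Mac / (1 + y) = 4.97430 / 1.028 = 4.83882 years.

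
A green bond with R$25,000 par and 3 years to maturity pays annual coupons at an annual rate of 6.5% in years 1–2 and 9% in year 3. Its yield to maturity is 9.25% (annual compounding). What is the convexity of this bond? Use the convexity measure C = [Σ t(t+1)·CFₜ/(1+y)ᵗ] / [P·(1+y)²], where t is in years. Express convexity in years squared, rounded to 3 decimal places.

9.241

With y = 0.0925:
  t   CF        PV=CF/(1+0.0925)^t    t·PV        t(t+1)·PV
  1     1,625.00     1,487.4142     1,487.4142       2,974.8284
  2     1,625.00     1,361.4775     2,722.9550       8,168.8651
  3    27,250.00    20,897.8770    62,693.6311     250,774.5246
  Σ                 23,746.7688    66,904.0004     261,918.2181
P = 23,746.7688.
Convexity = Σ t(t+1)·PV / [P·(1+y)²] = 261,918.2181 / (23,746.7688 × 1.193556) = 9.24099.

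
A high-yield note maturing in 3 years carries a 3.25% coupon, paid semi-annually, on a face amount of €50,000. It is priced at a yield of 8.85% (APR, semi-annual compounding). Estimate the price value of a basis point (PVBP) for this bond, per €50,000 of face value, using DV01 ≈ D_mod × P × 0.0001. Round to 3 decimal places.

€11.757

Periodic yield y = 0.04425.
  t   CF        PV=CF/(1+0.04425)^t    t·PV
  1       812.50       778.0704       778.0704
  2       812.50       745.0997     1,490.1994
  3       812.50       713.5262     2,140.5786
  4       812.50       683.2906     2,733.1623
  5       812.50       654.3362     3,271.6810
  6    50,812.50    39,187.1482   235,122.8892
  Σ                 42,761.4713   245,536.5809
P = 42,761.4713; D_Mac = 5.74200 half-year periods = 2.87100 yrs; D_mod = 2.74934 yrs.
DV01 ≈ 2.74934 × 42,761.4713 × 0.0001 = 11.756600.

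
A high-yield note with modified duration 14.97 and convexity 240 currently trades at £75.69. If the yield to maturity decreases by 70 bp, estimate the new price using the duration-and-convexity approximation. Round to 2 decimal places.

Duration effect: -D_mod·Δy = -14.97 × (-0.007) = +0.104790
Convexity effect: ½·C·(Δy)² = 0.5 × 240 × (-0.007)² = +0.0058800
ΔP/P ≈ +0.104790 + 0.0058800 = +0.110670
New price ≈ 75.69 × (1 + 0.110670) = 84.0666123.

£84.07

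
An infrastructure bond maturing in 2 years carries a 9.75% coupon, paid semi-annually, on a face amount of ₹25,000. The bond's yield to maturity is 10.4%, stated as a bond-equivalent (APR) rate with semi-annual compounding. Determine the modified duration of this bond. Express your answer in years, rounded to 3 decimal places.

1.772 years

Periodic yield y = 0.052. First find Macaulay duration:
  t   CF        PV=CF/(1+0.052)^t    t·PV
  1     1,218.75     1,158.5076     1,158.5076
  2     1,218.75     1,101.2430     2,202.4859
  3     1,218.75     1,046.8089     3,140.4267
  4    26,218.75    21,406.6655    85,626.6621
  Σ                 24,713.2250    92,128.0823
P = 24,713.2250; Macaulay duration = 92,128.0823 / 24,713.2250 = 3.72789 half-year periods = 1.86394 years.
Modified duration = D_Mac / (1 + y) = 1.86394 / 1.052 = 1.77181 years.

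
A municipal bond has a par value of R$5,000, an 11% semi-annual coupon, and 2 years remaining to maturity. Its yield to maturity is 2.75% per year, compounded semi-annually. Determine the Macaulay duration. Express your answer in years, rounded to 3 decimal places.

Periodic yield y = 0.01375. Discount each cash flow and weight by its period:
  t   CF        PV=CF/(1+0.01375)^t    t·PV
  1       275.00       271.2700       271.2700
  2       275.00       267.5907       535.1813
  3       275.00       263.9612       791.8836
  4     5,275.00     4,994.5802    19,978.3210
  Σ                  5,797.4021    21,576.6559
Price P = Σ PV = 5,797.4021.
Macaulay duration = Σ(t·PV) / P = 21,576.6559 / 5,797.4021 = 3.72178 half-year periods.
In years: 3.72178 / 2 = 1.86089 years.

1.861 years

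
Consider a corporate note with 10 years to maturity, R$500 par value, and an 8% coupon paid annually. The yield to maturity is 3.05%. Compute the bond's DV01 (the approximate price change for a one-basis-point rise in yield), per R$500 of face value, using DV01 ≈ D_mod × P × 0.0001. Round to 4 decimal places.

R$0.5328

Periodic yield y = 0.0305.
  t   CF        PV=CF/(1+0.0305)^t    t·PV
  1        40.00        38.8161        38.8161
  2        40.00        37.6673        75.3345
  3        40.00        36.5524       109.6572
  4        40.00        35.4706       141.8822
  5        40.00        34.4207       172.1036
  6        40.00        33.4020       200.4118
  7        40.00        32.4134       226.8935
  8        40.00        31.4540       251.6321
  9        40.00        30.5231       274.7075
  10      540.00       399.8654     3,998.6537
  Σ                    710.5848     5,490.0923
P = 710.5848; D_Mac = 7.72616 yrs; D_mod = 7.49749 yrs.
DV01 ≈ 7.49749 × 710.5848 × 0.0001 = 0.532760.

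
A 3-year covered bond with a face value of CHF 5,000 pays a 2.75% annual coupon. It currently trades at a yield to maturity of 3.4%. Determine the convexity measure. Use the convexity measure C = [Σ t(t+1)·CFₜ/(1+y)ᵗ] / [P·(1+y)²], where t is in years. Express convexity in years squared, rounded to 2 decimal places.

With y = 0.034:
  t   CF        PV=CF/(1+0.034)^t    t·PV        t(t+1)·PV
  1       137.50       132.9787       132.9787         265.9574
  2       137.50       128.6061       257.2122         771.6367
  3     5,137.50     4,647.1877    13,941.5632      55,766.2530
  Σ                  4,908.7726    14,331.7542      56,803.8471
P = 4,908.7726.
Convexity = Σ t(t+1)·PV / [P·(1+y)²] = 56,803.8471 / (4,908.7726 × 1.069156) = 10.82340.

10.82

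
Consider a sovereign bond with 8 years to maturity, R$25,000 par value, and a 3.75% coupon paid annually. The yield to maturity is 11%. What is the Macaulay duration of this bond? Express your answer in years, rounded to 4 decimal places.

6.7559 years

Periodic yield y = 0.11. Discount each cash flow and weight by its year:
  t   CF        PV=CF/(1+0.11)^t    t·PV
  1       937.50       844.5946       844.5946
  2       937.50       760.8960     1,521.7921
  3       937.50       685.4919     2,056.4758
  4       937.50       617.5603     2,470.2412
  5       937.50       556.3606     2,781.8031
  6       937.50       501.2258     3,007.3547
  7       937.50       451.5548     3,160.8833
  8    25,937.50    11,254.9685    90,039.7480
  Σ                 15,672.6525   105,882.8927
Price P = Σ PV = 15,672.6525.
Macaulay duration = Σ(t·PV) / P = 105,882.8927 / 15,672.6525 = 6.75590 years.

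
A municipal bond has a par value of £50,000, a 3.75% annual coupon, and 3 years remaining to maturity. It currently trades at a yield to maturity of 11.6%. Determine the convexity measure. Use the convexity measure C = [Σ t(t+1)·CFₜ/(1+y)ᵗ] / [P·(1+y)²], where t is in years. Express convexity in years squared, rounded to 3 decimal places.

9.123

With y = 0.116:
  t   CF        PV=CF/(1+0.116)^t    t·PV        t(t+1)·PV
  1     1,875.00     1,680.1075     1,680.1075       3,360.2151
  2     1,875.00     1,505.4727     3,010.9454       9,032.8362
  3    51,875.00    37,322.0531   111,966.1592     447,864.6367
  Σ                 40,507.6333   116,657.2121     460,257.6879
P = 40,507.6333.
Convexity = Σ t(t+1)·PV / [P·(1+y)²] = 460,257.6879 / (40,507.6333 × 1.245456) = 9.12296.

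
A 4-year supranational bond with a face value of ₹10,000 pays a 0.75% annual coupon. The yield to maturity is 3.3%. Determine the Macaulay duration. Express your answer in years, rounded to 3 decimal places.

3.953 years

Periodic yield y = 0.033. Discount each cash flow and weight by its year:
  t   CF        PV=CF/(1+0.033)^t    t·PV
  1        75.00        72.6041        72.6041
  2        75.00        70.2847       140.5693
  3        75.00        68.0394       204.1181
  4    10,075.00     8,847.9726    35,391.8904
  Σ                  9,058.9007    35,809.1819
Price P = Σ PV = 9,058.9007.
Macaulay duration = Σ(t·PV) / P = 35,809.1819 / 9,058.9007 = 3.95293 years.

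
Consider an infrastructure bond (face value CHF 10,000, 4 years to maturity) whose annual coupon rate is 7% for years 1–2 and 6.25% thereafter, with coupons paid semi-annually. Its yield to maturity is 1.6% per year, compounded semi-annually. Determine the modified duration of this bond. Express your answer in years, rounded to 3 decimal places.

3.580 years

Periodic yield y = 0.008. First find Macaulay duration:
  t   CF        PV=CF/(1+0.008)^t    t·PV
  1       350.00       347.2222       347.2222
  2       350.00       344.4665       688.9330
  3       350.00       341.7326     1,025.1979
  4       350.00       339.0205     1,356.0819
  5       312.50       300.2945     1,501.4724
  6       312.50       297.9112     1,787.4672
  7       312.50       295.5468     2,068.8278
  8    10,312.50     9,675.6401    77,405.1206
  Σ                 11,941.8344    86,180.3230
P = 11,941.8344; Macaulay duration = 86,180.3230 / 11,941.8344 = 7.21667 half-year periods = 3.60834 years.
Modified duration = D_Mac / (1 + y) = 3.60834 / 1.008 = 3.57970 years.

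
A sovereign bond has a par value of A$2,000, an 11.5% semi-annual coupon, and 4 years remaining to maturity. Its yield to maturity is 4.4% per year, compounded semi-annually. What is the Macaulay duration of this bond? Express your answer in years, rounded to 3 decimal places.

Periodic yield y = 0.022. Discount each cash flow and weight by its period:
  t   CF        PV=CF/(1+0.022)^t    t·PV
  1       115.00       112.5245       112.5245
  2       115.00       110.1022       220.2044
  3       115.00       107.7321       323.1963
  4       115.00       105.4130       421.6521
  5       115.00       103.1439       515.7193
  6       115.00       100.9235       605.5412
  7       115.00        98.7510       691.2571
  8     2,115.00     1,777.0646    14,216.5165
  Σ                  2,515.6548    17,106.6114
Price P = Σ PV = 2,515.6548.
Macaulay duration = Σ(t·PV) / P = 17,106.6114 / 2,515.6548 = 6.80006 half-year periods.
In years: 6.80006 / 2 = 3.40003 years.

3.400 years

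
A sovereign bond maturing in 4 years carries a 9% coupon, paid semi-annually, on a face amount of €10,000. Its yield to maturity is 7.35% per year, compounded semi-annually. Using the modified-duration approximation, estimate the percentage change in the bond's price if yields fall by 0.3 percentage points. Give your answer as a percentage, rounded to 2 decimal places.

Periodic yield y = 0.03675. Modified duration first:
  t   CF        PV=CF/(1+0.03675)^t    t·PV
  1       450.00       434.0487       434.0487
  2       450.00       418.6629       837.3257
  3       450.00       403.8224     1,211.4671
  4       450.00       389.5080     1,558.0318
  5       450.00       375.7010     1,878.5048
  6       450.00       362.3834     2,174.3002
  7       450.00       349.5378     2,446.7649
  8    10,450.00     7,829.3181    62,634.5447
  Σ                 10,562.9821    73,174.9880
P = 10,562.9821; D_Mac = 6.92749 half-year periods = 3.46375 yrs; D_mod = 3.46375/(1+0.03675) = 3.34097 yrs.
ΔP/P ≈ -D_mod · Δy = -3.34097 × (-0.003) = +0.010023 = +1.0023%.

+1.00%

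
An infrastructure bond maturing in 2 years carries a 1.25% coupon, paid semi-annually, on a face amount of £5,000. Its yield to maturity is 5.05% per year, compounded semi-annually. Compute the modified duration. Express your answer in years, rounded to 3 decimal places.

1.932 years

Periodic yield y = 0.02525. First find Macaulay duration:
  t   CF        PV=CF/(1+0.02525)^t    t·PV
  1        31.25        30.4804        30.4804
  2        31.25        29.7297        59.4594
  3        31.25        28.9975        86.9925
  4     5,031.25     4,553.6200    18,214.4800
  Σ                  4,642.8276    18,391.4123
P = 4,642.8276; Macaulay duration = 18,391.4123 / 4,642.8276 = 3.96125 half-year periods = 1.98063 years.
Modified duration = D_Mac / (1 + y) = 1.98063 / 1.02525 = 1.93185 years.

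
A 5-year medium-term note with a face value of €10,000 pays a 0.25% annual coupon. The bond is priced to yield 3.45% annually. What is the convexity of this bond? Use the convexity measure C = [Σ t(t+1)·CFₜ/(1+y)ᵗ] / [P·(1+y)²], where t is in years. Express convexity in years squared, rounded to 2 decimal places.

With y = 0.0345:
  t   CF        PV=CF/(1+0.0345)^t    t·PV        t(t+1)·PV
  1        25.00        24.1663        24.1663          48.3325
  2        25.00        23.3603        46.7207         140.1620
  3        25.00        22.5813        67.7438         270.9753
  4        25.00        21.8282        87.3128         436.5641
  5    10,025.00     8,461.1989    42,305.9947     253,835.9682
  Σ                  8,553.1350    42,531.9383     254,732.0021
P = 8,553.1350.
Convexity = Σ t(t+1)·PV / [P·(1+y)²] = 254,732.0021 / (8,553.1350 × 1.070190) = 27.82897.

27.83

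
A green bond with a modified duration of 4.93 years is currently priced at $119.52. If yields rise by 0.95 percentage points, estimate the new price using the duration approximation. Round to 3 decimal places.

$113.922

Duration approximation: ΔP/P ≈ -D_mod · Δy = -4.93 × (+0.0095) = -0.046835.
New price ≈ 119.52 × (1 - 0.046835) = 113.9222808.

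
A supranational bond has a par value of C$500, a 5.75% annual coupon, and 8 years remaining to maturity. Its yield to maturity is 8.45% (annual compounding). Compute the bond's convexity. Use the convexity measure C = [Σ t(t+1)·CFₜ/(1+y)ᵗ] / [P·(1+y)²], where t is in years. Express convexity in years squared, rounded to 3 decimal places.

With y = 0.0845:
  t   CF        PV=CF/(1+0.0845)^t    t·PV        t(t+1)·PV
  1        28.75        26.5099        26.5099          53.0198
  2        28.75        24.4444        48.8887         146.6662
  3        28.75        22.5398        67.6193         270.4771
  4        28.75        20.7835        83.1342         415.6709
  5        28.75        19.1642        95.8209         574.9252
  6        28.75        17.6710       106.0258         742.1809
  7        28.75        16.2941       114.0589         912.4708
  8       528.75       276.3210     2,210.5682      19,895.1137
  Σ                    423.7279     2,752.6258      23,010.5246
P = 423.7279.
Convexity = Σ t(t+1)·PV / [P·(1+y)²] = 23,010.5246 / (423.7279 × 1.176140) = 46.17218.

46.172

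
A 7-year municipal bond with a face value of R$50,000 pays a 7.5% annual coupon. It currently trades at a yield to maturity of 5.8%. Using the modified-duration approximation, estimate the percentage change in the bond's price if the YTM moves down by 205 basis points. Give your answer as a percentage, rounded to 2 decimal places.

Periodic yield y = 0.058. Modified duration first:
  t   CF        PV=CF/(1+0.058)^t    t·PV
  1     3,750.00     3,544.4234     3,544.4234
  2     3,750.00     3,350.1167     6,700.2333
  3     3,750.00     3,166.4619     9,499.3857
  4     3,750.00     2,992.8751    11,971.5005
  5     3,750.00     2,828.8045    14,144.0223
  6     3,750.00     2,673.7282    16,042.3694
  7    53,750.00    36,222.5312   253,557.7181
  Σ                 54,778.9410   315,459.6528
P = 54,778.9410; D_Mac = 5.75878 yrs; D_mod = 5.75878/(1+0.058) = 5.44308 yrs.
ΔP/P ≈ -D_mod · Δy = -5.44308 × (-0.0205) = +0.111583 = +11.1583%.

+11.16%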